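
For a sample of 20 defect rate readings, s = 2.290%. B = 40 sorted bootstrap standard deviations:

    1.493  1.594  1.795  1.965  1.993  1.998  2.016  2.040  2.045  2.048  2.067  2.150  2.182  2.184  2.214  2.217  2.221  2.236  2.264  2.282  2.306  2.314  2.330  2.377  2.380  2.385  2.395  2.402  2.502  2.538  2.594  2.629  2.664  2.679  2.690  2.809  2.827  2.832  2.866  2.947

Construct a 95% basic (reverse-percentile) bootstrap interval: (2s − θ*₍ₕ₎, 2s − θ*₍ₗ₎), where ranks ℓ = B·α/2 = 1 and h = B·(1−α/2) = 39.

(1.714, 3.087)

Percentile endpoints at ranks 1 and 39: θ*₍1₎ = 1.493, θ*₍39₎ = 2.866.
Basic interval reflects these around s:
  lower = 2 × 2.290 − 2.866 = 1.714
  upper = 2 × 2.290 − 1.493 = 3.087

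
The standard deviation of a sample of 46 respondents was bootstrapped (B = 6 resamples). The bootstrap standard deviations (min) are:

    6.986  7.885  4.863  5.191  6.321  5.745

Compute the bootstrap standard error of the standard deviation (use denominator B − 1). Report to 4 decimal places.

Bootstrap SE is the standard deviation of the 6 replicate standard deviations.
Mean of replicates: (6.986 + 7.885 + 4.863 + 5.191 + 6.321 + 5.745) / 6 = 36.99100 / 6 = 6.16517
Sum of squared deviations: (+0.82083)² + (+1.71983)² + (−1.30217)² + (−0.97417)² + (+0.15583)² + (−0.42017)² = 6.47706
Variance = 6.47706 / 5 = 1.29541
SE* = √1.29541

SE* = 1.1382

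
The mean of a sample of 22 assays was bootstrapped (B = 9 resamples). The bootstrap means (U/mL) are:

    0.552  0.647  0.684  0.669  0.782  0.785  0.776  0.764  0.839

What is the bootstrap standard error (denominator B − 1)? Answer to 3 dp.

Bootstrap SE is the standard deviation of the 9 replicate means.
Mean of replicates: (0.552 + 0.647 + 0.684 + 0.669 + 0.782 + 0.785 + 0.776 + 0.764 + 0.839) / 9 = 6.4980 / 9 = 0.7220
Sum of squared deviations: (−0.1700)² + (−0.0750)² + (−0.0380)² + (−0.0530)² + (+0.0600)² + (+0.0630)² + (+0.0540)² + (+0.0420)² + (+0.1170)² = 0.0647
Variance = 0.0647 / 8 = 0.0081
SE* = √0.0081

SE* = 0.090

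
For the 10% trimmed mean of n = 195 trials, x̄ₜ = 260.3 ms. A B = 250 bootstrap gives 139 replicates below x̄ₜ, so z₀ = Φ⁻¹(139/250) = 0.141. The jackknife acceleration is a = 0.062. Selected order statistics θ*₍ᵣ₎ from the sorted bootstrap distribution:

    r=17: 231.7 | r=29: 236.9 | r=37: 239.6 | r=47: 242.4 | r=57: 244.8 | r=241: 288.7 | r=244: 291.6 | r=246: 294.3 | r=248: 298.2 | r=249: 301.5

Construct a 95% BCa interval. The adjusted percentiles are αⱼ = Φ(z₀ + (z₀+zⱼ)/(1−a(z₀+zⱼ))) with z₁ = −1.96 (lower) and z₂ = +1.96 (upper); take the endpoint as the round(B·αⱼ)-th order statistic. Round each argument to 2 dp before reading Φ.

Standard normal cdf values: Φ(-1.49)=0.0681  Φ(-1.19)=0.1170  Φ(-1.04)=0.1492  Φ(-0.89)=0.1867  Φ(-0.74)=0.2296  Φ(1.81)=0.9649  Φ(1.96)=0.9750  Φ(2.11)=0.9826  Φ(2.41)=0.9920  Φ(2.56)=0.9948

Lower: z₀ + z₁ = 0.141 + (-1.960) = -1.819; 1 − a(z₀+z₁) = 1 − (0.062)(-1.819) = 1.1128; argument = 0.141 + (-1.819)/1.1128 = -1.4936 → -1.49.
α₁ = Φ(-1.49) = 0.0681; rank = round(250 × 0.0681) = 17; θ*₍17₎ = 231.7.
Upper: z₀ + z₂ = 2.101; 1 − a(z₀+z₂) = 0.8697; argument = 2.5567 → 2.56; α₂ = 0.9948; rank = 249; θ*₍249₎ = 301.5.

(231.7, 301.5)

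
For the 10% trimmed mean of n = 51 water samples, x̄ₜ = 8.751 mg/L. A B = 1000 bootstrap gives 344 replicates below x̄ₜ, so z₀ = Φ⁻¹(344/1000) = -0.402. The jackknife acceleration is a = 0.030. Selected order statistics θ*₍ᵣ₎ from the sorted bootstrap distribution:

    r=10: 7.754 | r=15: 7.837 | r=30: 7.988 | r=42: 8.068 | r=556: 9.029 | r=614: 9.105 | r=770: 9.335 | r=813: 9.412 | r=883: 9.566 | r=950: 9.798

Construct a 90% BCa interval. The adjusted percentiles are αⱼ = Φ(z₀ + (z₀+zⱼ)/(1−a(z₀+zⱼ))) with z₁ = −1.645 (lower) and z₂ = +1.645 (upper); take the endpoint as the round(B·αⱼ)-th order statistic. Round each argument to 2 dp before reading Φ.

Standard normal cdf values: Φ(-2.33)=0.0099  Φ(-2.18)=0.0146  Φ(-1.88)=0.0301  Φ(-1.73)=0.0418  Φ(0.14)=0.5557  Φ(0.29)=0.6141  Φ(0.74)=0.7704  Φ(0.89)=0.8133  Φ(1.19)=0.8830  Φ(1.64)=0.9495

(7.754, 9.412)

Lower: z₀ + z₁ = -0.402 + (-1.645) = -2.047; 1 − a(z₀+z₁) = 1 − (0.030)(-2.047) = 1.0614; argument = -0.402 + (-2.047)/1.0614 = -2.3306 → -2.33.
α₁ = Φ(-2.33) = 0.0099; rank = round(1000 × 0.0099) = 10; θ*₍10₎ = 7.754.
Upper: z₀ + z₂ = 1.243; 1 − a(z₀+z₂) = 0.9627; argument = 0.8891 → 0.89; α₂ = 0.8133; rank = 813; θ*₍813₎ = 9.412.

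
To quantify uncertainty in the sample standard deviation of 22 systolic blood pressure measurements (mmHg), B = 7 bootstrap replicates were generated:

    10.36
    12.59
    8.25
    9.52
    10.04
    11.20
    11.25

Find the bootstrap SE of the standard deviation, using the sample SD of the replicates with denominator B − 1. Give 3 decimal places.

SE* = 1.394

Bootstrap SE is the standard deviation of the 7 replicate standard deviations.
Mean of replicates: (10.36 + 12.59 + 8.25 + 9.52 + 10.04 + 11.20 + 11.25) / 7 = 73.2100 / 7 = 10.4586
Sum of squared deviations: (−0.0986)² + (+2.1314)² + (−2.2086)² + (−0.9386)² + (−0.4186)² + (+0.7414)² + (+0.7914)² = 11.6627
Variance = 11.6627 / 6 = 1.9438
SE* = √1.9438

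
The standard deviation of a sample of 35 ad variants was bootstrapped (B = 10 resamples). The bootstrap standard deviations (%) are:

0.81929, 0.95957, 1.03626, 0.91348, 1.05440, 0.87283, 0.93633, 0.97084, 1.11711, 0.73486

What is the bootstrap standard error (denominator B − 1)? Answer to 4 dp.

SE* = 0.1140

Bootstrap SE is the standard deviation of the 10 replicate standard deviations.
Mean of replicates: (0.81929 + 0.95957 + 1.03626 + 0.91348 + 1.05440 + 0.87283 + 0.93633 + 0.97084 + 1.11711 + 0.73486) / 10 = 9.414970 / 10 = 0.941497
Sum of squared deviations: (−0.122207)² + (+0.018073)² + (+0.094763)² + (−0.028017)² + (+0.112903)² + (−0.068667)² + (−0.005167)² + (+0.029343)² + (+0.175613)² + (−0.206637)² = 0.116915
Variance = 0.116915 / 9 = 0.012991
SE* = √0.012991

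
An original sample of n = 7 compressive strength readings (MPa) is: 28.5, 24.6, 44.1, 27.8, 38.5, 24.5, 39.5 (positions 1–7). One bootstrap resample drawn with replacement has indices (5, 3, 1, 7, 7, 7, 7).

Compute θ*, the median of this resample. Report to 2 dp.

Resample values: 38.5, 44.1, 28.5, 39.5, 39.5, 39.5, 39.5.
Sorted: 28.5, 38.5, 39.5, 39.5, 39.5, 39.5, 44.1
Median = middle value = 39.50

θ* = 39.50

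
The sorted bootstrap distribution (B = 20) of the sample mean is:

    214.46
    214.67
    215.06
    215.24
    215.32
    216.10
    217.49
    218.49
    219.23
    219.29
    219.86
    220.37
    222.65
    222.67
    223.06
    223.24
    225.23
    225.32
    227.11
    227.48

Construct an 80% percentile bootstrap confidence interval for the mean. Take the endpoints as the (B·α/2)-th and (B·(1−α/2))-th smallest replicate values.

(214.67, 225.32)

α = 0.20; lower rank = 20 × 0.100 = 2; upper rank = 20 × 0.900 = 18.
The 2nd smallest replicate is 214.67; the 18th is 225.32.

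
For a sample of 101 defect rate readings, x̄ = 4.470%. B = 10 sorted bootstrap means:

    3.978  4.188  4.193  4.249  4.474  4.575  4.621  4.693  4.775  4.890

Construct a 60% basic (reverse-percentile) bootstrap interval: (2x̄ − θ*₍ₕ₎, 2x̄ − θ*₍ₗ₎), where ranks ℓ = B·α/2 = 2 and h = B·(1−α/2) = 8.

Percentile endpoints at ranks 2 and 8: θ*₍2₎ = 4.188, θ*₍8₎ = 4.693.
Basic interval reflects these around x̄:
  lower = 2 × 4.470 − 4.693 = 4.247
  upper = 2 × 4.470 − 4.188 = 4.752

(4.247, 4.752)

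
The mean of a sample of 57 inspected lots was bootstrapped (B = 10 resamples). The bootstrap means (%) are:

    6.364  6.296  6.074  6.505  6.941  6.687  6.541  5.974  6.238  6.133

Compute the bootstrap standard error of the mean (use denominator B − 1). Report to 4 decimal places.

Bootstrap SE is the standard deviation of the 10 replicate means.
Mean of replicates: (6.364 + 6.296 + 6.074 + 6.505 + 6.941 + 6.687 + 6.541 + 5.974 + 6.238 + 6.133) / 10 = 63.75300 / 10 = 6.37530
Sum of squared deviations: (−0.01130)² + (−0.07930)² + (−0.30130)² + (+0.12970)² + (+0.56570)² + (+0.31170)² + (+0.16570)² + (−0.40130)² + (−0.13730)² + (−0.24230)² = 0.79725
Variance = 0.79725 / 9 = 0.08858
SE* = √0.08858

SE* = 0.2976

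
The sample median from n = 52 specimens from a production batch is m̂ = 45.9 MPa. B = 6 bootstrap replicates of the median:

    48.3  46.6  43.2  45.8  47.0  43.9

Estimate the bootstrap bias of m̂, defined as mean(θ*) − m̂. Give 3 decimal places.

bias = −0.100

mean(θ*) = (48.3 + 46.6 + 43.2 + 45.8 + 47.0 + 43.9) / 6 = 45.8000
bias = 45.8000 − 45.9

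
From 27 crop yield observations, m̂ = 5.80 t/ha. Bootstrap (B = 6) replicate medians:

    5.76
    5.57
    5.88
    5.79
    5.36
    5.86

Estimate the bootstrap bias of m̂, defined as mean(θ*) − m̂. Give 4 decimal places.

bias = −0.0967

mean(θ*) = (5.76 + 5.57 + 5.88 + 5.79 + 5.36 + 5.86) / 6 = 5.70333
bias = 5.70333 − 5.80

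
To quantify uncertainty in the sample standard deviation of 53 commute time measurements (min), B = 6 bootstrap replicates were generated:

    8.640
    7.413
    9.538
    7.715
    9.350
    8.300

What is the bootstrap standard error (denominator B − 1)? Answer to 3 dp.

SE* = 0.855

Bootstrap SE is the standard deviation of the 6 replicate standard deviations.
Mean of replicates: (8.640 + 7.413 + 9.538 + 7.715 + 9.350 + 8.300) / 6 = 50.9560 / 6 = 8.4927
Sum of squared deviations: (+0.1473)² + (−1.0797)² + (+1.0453)² + (−0.7777)² + (+0.8573)² + (−0.1927)² = 3.6570
Variance = 3.6570 / 5 = 0.7314
SE* = √0.7314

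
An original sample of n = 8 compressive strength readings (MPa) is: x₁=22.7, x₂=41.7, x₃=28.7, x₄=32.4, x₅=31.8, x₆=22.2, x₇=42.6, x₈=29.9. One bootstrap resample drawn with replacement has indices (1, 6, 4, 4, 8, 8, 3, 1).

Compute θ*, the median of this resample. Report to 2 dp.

θ* = 29.30

Resample values: 22.7, 22.2, 32.4, 32.4, 29.9, 29.9, 28.7, 22.7.
Sorted: 22.2, 22.7, 22.7, 28.7, 29.9, 29.9, 32.4, 32.4
Median = average of the two middle values = 29.30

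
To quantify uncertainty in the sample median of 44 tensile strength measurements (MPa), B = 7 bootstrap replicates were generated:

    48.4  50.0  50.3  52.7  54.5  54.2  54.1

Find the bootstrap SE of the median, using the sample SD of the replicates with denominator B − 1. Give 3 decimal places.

SE* = 2.444

Bootstrap SE is the standard deviation of the 7 replicate medians.
Mean of replicates: (48.4 + 50.0 + 50.3 + 52.7 + 54.5 + 54.2 + 54.1) / 7 = 364.2000 / 7 = 52.0286
Sum of squared deviations: (−3.6286)² + (−2.0286)² + (−1.7286)² + (+0.6714)² + (+2.4714)² + (+2.1714)² + (+2.0714)² = 35.8343
Variance = 35.8343 / 6 = 5.9724
SE* = √5.9724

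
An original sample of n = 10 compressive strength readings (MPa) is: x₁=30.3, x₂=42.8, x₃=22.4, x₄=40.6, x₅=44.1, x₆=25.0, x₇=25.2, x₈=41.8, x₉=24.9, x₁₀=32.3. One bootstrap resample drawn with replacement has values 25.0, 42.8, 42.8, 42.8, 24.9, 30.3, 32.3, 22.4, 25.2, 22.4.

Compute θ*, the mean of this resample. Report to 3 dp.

θ* = 31.090

Mean = (25.0 + 42.8 + 42.8 + 42.8 + 24.9 + 30.3 + 32.3 + 22.4 + 25.2 + 22.4) / 10 = 310.90 / 10 = 31.090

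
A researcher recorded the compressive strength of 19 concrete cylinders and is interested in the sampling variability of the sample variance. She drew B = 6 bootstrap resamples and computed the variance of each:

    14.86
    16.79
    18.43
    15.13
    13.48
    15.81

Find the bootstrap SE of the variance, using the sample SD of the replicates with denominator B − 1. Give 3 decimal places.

Bootstrap SE is the standard deviation of the 6 replicate variances.
Mean of replicates: (14.86 + 16.79 + 18.43 + 15.13 + 13.48 + 15.81) / 6 = 94.5000 / 6 = 15.7500
Sum of squared deviations: (−0.8900)² + (+1.0400)² + (+2.6800)² + (−0.6200)² + (−2.2700)² + (+0.0600)² = 14.5970
Variance = 14.5970 / 5 = 2.9194
SE* = √2.9194

SE* = 1.709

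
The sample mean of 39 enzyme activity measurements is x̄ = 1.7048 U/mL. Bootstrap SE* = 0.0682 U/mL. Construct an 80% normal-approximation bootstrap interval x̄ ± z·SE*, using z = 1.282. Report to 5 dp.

Margin = 1.282 × 0.0682 = 0.087432
Interval: 1.7048 ± 0.087432

(1.61737, 1.79223)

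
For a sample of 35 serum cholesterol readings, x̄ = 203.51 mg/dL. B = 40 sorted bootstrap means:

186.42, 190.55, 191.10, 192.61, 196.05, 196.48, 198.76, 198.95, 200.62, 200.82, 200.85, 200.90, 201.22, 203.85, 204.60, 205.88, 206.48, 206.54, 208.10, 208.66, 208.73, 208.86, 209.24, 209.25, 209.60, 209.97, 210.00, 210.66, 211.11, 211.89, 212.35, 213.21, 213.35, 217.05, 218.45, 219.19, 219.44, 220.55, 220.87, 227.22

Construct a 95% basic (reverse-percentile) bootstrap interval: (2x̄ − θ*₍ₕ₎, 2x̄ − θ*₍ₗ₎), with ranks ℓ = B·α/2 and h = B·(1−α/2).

(186.15, 220.60)

Percentile endpoints at ranks 1 and 39: θ*₍1₎ = 186.42, θ*₍39₎ = 220.87.
Basic interval reflects these around x̄:
  lower = 2 × 203.51 − 220.87 = 186.15
  upper = 2 × 203.51 − 186.42 = 220.60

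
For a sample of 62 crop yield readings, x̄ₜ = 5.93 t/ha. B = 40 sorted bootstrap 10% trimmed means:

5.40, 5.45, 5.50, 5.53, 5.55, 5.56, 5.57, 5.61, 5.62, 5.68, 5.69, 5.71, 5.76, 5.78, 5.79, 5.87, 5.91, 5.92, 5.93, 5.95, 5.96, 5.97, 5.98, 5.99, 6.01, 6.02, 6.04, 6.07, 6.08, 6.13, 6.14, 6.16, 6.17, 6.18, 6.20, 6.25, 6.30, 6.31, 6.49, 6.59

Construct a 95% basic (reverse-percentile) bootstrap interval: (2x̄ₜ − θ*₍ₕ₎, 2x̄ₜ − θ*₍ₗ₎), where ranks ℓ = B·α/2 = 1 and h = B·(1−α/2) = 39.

Percentile endpoints at ranks 1 and 39: θ*₍1₎ = 5.40, θ*₍39₎ = 6.49.
Basic interval reflects these around x̄ₜ:
  lower = 2 × 5.93 − 6.49 = 5.37
  upper = 2 × 5.93 − 5.40 = 6.46

(5.37, 6.46)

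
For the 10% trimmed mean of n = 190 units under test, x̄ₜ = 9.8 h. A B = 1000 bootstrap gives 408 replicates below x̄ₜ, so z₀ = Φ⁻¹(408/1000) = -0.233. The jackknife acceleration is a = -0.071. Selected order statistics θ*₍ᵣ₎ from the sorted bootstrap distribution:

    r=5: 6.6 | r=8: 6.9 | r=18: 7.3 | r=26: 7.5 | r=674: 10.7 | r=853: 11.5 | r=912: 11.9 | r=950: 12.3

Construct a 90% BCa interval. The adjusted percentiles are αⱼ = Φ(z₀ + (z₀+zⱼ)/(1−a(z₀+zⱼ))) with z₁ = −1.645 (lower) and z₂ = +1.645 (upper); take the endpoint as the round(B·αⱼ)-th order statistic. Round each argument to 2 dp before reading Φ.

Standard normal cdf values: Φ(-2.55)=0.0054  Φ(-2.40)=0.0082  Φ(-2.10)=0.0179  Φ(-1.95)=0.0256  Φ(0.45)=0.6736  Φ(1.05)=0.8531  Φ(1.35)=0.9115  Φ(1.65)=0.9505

(6.9, 11.5)

Lower: z₀ + z₁ = -0.233 + (-1.645) = -1.878; 1 − a(z₀+z₁) = 1 − (-0.071)(-1.878) = 0.8667; argument = -0.233 + (-1.878)/0.8667 = -2.3999 → -2.40.
α₁ = Φ(-2.40) = 0.0082; rank = round(1000 × 0.0082) = 8; θ*₍8₎ = 6.9.
Upper: z₀ + z₂ = 1.412; 1 − a(z₀+z₂) = 1.1003; argument = 1.0503 → 1.05; α₂ = 0.8531; rank = 853; θ*₍853₎ = 11.5.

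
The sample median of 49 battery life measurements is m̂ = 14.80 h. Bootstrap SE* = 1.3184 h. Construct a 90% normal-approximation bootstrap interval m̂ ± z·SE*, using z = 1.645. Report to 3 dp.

(12.631, 16.969)

Margin = 1.645 × 1.3184 = 2.1688
Interval: 14.80 ± 2.1688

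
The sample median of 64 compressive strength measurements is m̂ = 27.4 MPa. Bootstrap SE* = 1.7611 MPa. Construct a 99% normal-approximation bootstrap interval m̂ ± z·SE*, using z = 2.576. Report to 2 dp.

(22.86, 31.94)

Margin = 2.576 × 1.7611 = 4.537
Interval: 27.4 ± 4.537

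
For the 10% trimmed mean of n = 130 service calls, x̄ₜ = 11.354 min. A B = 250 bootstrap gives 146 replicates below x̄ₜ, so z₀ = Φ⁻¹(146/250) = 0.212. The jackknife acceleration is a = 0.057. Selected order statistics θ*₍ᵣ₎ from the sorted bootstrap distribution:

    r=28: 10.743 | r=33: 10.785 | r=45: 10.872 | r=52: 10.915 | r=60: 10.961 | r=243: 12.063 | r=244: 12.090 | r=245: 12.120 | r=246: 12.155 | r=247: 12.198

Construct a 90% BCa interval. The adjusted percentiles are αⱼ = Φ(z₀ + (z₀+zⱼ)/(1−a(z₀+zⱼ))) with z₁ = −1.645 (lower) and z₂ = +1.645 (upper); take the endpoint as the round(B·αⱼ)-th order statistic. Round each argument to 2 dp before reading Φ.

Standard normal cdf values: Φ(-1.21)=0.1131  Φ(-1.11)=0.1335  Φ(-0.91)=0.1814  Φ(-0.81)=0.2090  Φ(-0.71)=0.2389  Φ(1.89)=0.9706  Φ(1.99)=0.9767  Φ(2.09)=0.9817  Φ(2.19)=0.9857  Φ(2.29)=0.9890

Lower: z₀ + z₁ = 0.212 + (-1.645) = -1.433; 1 − a(z₀+z₁) = 1 − (0.057)(-1.433) = 1.0817; argument = 0.212 + (-1.433)/1.0817 = -1.1128 → -1.11.
α₁ = Φ(-1.11) = 0.1335; rank = round(250 × 0.1335) = 33; θ*₍33₎ = 10.785.
Upper: z₀ + z₂ = 1.857; 1 − a(z₀+z₂) = 0.8942; argument = 2.2888 → 2.29; α₂ = 0.9890; rank = 247; θ*₍247₎ = 12.198.

(10.785, 12.198)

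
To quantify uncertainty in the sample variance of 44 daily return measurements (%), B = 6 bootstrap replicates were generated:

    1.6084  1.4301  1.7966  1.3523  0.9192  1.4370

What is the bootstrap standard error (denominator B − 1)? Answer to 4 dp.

Bootstrap SE is the standard deviation of the 6 replicate variances.
Mean of replicates: (1.6084 + 1.4301 + 1.7966 + 1.3523 + 0.9192 + 1.4370) / 6 = 8.54360 / 6 = 1.42393
Sum of squared deviations: (+0.18447)² + (+0.00617)² + (+0.37267)² + (−0.07163)² + (−0.50473)² + (+0.01307)² = 0.43300
Variance = 0.43300 / 5 = 0.08660
SE* = √0.08660

SE* = 0.2943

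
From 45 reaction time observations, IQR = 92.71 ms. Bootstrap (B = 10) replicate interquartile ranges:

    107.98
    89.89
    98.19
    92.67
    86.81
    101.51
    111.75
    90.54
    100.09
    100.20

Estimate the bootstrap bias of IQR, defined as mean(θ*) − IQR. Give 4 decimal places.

bias = +5.2530

mean(θ*) = (107.98 + 89.89 + 98.19 + 92.67 + 86.81 + 101.51 + 111.75 + 90.54 + 100.09 + 100.20) / 10 = 97.96300
bias = 97.96300 − 92.71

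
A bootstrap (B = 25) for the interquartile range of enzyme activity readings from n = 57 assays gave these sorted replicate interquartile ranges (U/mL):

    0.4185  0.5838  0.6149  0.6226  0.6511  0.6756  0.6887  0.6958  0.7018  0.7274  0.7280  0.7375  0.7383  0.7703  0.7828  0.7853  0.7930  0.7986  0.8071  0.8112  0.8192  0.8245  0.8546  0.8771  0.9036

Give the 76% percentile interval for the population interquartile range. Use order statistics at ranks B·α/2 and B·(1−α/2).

α = 0.24; lower rank = 25 × 0.120 = 3; upper rank = 25 × 0.880 = 22.
The 3rd smallest replicate is 0.6149; the 22nd is 0.8245.

(0.6149, 0.8245)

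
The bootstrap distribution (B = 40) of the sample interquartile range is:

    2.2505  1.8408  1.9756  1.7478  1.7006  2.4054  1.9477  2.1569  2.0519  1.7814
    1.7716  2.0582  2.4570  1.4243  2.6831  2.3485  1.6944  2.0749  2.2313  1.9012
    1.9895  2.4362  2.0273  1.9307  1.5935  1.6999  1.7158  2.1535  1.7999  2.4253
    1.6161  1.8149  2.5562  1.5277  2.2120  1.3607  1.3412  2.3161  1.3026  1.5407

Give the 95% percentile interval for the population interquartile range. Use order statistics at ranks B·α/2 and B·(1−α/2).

(1.3026, 2.5562)

Sorted replicates: 1.3026, 1.3412, 1.3607, 1.4243, 1.5277, 1.5407, 1.5935, 1.6161, 1.6944, 1.6999, 1.7006, 1.7158, 1.7478, 1.7716, 1.7814, 1.7999, 1.8149, 1.8408, 1.9012, 1.9307, 1.9477, 1.9756, 1.9895, 2.0273, 2.0519, 2.0582, 2.0749, 2.1535, 2.1569, 2.2120, 2.2313, 2.2505, 2.3161, 2.3485, 2.4054, 2.4253, 2.4362, 2.4570, 2.5562, 2.6831
α = 0.05; lower rank = 40 × 0.025 = 1; upper rank = 40 × 0.975 = 39.
The 1st smallest replicate is 1.3026; the 39th is 2.5562.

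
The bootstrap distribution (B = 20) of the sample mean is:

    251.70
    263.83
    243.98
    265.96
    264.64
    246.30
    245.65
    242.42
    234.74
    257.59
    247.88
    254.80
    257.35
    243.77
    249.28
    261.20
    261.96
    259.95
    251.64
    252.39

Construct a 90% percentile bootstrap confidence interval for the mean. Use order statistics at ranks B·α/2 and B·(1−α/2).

Sorted replicates: 234.74, 242.42, 243.77, 243.98, 245.65, 246.30, 247.88, 249.28, 251.64, 251.70, 252.39, 254.80, 257.35, 257.59, 259.95, 261.20, 261.96, 263.83, 264.64, 265.96
α = 0.10; lower rank = 20 × 0.050 = 1; upper rank = 20 × 0.950 = 19.
The 1st smallest replicate is 234.74; the 19th is 264.64.

(234.74, 264.64)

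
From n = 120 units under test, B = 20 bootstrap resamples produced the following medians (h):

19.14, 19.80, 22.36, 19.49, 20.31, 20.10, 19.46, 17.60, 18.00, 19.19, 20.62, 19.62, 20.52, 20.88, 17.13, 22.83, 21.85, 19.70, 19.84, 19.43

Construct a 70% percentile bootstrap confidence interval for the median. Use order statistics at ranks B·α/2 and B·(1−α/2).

Sorted replicates: 17.13, 17.60, 18.00, 19.14, 19.19, 19.43, 19.46, 19.49, 19.62, 19.70, 19.80, 19.84, 20.10, 20.31, 20.52, 20.62, 20.88, 21.85, 22.36, 22.83
α = 0.30; lower rank = 20 × 0.150 = 3; upper rank = 20 × 0.850 = 17.
The 3rd smallest replicate is 18.00; the 17th is 20.88.

(18.00, 20.88)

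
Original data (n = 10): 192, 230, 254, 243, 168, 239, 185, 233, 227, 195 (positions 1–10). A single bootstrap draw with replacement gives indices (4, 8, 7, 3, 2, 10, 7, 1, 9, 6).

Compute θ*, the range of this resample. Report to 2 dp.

Resample values: 243, 233, 185, 254, 230, 195, 185, 192, 227, 239.
Range = 254 − 185 = 69.00

θ* = 69.00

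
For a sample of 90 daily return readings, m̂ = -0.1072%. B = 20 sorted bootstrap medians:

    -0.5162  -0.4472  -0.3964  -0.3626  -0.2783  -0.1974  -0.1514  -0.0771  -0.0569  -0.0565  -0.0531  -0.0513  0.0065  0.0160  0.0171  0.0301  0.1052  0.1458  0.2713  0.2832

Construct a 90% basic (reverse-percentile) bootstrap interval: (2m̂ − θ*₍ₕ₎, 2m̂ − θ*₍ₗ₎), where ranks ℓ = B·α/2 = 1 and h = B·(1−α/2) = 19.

(-0.4857, 0.3018)

Percentile endpoints at ranks 1 and 19: θ*₍1₎ = -0.5162, θ*₍19₎ = 0.2713.
Basic interval reflects these around m̂:
  lower = 2 × -0.1072 − 0.2713 = -0.4857
  upper = 2 × -0.1072 − -0.5162 = 0.3018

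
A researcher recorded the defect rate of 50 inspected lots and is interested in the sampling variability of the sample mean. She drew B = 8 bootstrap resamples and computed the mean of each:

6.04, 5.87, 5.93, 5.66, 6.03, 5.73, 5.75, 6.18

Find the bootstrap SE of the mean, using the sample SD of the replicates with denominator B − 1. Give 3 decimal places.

SE* = 0.180

Bootstrap SE is the standard deviation of the 8 replicate means.
Mean of replicates: (6.04 + 5.87 + 5.93 + 5.66 + 6.03 + 5.73 + 5.75 + 6.18) / 8 = 47.19000 / 8 = 5.89875
Sum of squared deviations: (+0.14125)² + (−0.02875)² + (+0.03125)² + (−0.23875)² + (+0.13125)² + (−0.16875)² + (−0.14875)² + (+0.28125)² = 0.22569
Variance = 0.22569 / 7 = 0.03224
SE* = √0.03224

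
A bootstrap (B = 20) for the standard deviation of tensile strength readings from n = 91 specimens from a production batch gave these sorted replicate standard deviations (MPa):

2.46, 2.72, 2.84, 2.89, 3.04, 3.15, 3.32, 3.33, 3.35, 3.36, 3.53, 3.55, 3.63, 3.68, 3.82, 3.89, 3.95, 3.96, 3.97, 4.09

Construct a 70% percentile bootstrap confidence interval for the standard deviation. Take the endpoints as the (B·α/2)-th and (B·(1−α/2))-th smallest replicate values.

α = 0.30; lower rank = 20 × 0.150 = 3; upper rank = 20 × 0.850 = 17.
The 3rd smallest replicate is 2.84; the 17th is 3.95.

(2.84, 3.95)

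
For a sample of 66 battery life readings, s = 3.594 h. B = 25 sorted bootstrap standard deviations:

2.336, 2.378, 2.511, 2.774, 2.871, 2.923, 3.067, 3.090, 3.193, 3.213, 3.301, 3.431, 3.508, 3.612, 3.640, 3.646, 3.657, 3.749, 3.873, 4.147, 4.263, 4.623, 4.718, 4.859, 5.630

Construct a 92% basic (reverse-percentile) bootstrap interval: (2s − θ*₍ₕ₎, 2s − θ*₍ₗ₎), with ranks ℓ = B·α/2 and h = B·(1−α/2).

(2.329, 4.852)

Percentile endpoints at ranks 1 and 24: θ*₍1₎ = 2.336, θ*₍24₎ = 4.859.
Basic interval reflects these around s:
  lower = 2 × 3.594 − 4.859 = 2.329
  upper = 2 × 3.594 − 2.336 = 4.852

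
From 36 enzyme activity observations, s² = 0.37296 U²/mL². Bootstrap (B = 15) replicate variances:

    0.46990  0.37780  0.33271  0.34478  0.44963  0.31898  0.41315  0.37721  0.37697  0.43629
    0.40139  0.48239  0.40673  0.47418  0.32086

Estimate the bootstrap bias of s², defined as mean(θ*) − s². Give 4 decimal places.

mean(θ*) = (0.46990 + 0.37780 + 0.33271 + 0.34478 + 0.44963 + 0.31898 + 0.41315 + 0.37721 + 0.37697 + 0.43629 + 0.40139 + 0.48239 + 0.40673 + 0.47418 + 0.32086) / 15 = 0.39886
bias = 0.39886 − 0.37296

bias = +0.0259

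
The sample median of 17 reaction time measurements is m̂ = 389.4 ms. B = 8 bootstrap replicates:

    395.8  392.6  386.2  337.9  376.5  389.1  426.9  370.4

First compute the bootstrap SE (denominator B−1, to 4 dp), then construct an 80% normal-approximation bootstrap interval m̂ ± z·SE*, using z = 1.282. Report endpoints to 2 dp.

Mean of replicates = 384.4250; sum of squared deviations = 4449.4350; SE* = √(4449.4350/7) = 25.2118
Margin = 1.282 × 25.2118 = 32.322
Interval: 389.4 ± 32.322

(357.08, 421.72)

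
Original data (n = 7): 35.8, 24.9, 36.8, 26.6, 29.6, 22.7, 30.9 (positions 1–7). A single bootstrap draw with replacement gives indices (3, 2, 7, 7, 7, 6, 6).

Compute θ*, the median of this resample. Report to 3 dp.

θ* = 30.900

Resample values: 36.8, 24.9, 30.9, 30.9, 30.9, 22.7, 22.7.
Sorted: 22.7, 22.7, 24.9, 30.9, 30.9, 30.9, 36.8
Median = middle value = 30.900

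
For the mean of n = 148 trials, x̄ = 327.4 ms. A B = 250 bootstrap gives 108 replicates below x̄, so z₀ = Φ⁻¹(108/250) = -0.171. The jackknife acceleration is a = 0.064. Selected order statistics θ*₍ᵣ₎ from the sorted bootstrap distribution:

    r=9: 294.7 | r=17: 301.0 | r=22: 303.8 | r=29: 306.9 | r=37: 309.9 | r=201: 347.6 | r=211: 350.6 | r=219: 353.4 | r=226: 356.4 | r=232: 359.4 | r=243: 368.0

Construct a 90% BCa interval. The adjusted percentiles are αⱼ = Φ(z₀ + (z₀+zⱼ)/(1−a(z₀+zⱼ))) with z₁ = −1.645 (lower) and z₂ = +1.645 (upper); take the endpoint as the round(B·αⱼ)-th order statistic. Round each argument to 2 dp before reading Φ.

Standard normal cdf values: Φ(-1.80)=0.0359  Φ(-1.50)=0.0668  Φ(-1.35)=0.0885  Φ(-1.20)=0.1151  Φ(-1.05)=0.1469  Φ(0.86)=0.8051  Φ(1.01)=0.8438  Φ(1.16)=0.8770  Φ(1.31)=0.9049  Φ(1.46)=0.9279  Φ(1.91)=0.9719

Lower: z₀ + z₁ = -0.171 + (-1.645) = -1.816; 1 − a(z₀+z₁) = 1 − (0.064)(-1.816) = 1.1162; argument = -0.171 + (-1.816)/1.1162 = -1.7979 → -1.80.
α₁ = Φ(-1.80) = 0.0359; rank = round(250 × 0.0359) = 9; θ*₍9₎ = 294.7.
Upper: z₀ + z₂ = 1.474; 1 − a(z₀+z₂) = 0.9057; argument = 1.4565 → 1.46; α₂ = 0.9279; rank = 232; θ*₍232₎ = 359.4.

(294.7, 359.4)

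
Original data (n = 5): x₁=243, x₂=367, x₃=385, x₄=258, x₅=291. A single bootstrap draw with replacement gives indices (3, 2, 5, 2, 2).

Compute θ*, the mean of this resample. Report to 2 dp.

Resample values: 385, 367, 291, 367, 367.
Mean = (385 + 367 + 291 + 367 + 367) / 5 = 1777.0 / 5 = 355.40

θ* = 355.40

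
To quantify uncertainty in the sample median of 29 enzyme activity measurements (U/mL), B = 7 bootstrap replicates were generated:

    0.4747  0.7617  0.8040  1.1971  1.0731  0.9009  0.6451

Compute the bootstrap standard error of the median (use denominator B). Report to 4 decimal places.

Bootstrap SE is the standard deviation of the 7 replicate medians.
Mean of replicates: (0.4747 + 0.7617 + 0.8040 + 1.1971 + 1.0731 + 0.9009 + 0.6451) / 7 = 5.85660 / 7 = 0.83666
Sum of squared deviations: (−0.36196)² + (−0.07496)² + (−0.03266)² + (+0.36044)² + (+0.23644)² + (+0.06424)² + (−0.19156)² = 0.36434
Variance = 0.36434 / 7 = 0.05205
SE* = √0.05205

SE* = 0.2281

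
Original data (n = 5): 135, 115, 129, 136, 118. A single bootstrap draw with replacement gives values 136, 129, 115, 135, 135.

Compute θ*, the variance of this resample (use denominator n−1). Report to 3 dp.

Mean = 130.0000; sum of squared deviations = 312.0000
s² = 312.0000 / 4 = 78.0000

θ* = 78.000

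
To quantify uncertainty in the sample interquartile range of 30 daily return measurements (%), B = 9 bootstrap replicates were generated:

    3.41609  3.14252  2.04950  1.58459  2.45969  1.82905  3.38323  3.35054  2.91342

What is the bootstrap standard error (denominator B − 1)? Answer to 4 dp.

SE* = 0.7180

Bootstrap SE is the standard deviation of the 9 replicate interquartile ranges.
Mean of replicates: (3.41609 + 3.14252 + 2.04950 + 1.58459 + 2.45969 + 1.82905 + 3.38323 + 3.35054 + 2.91342) / 9 = 24.128630 / 9 = 2.680959
Sum of squared deviations: (+0.735131)² + (+0.461561)² + (−0.631459)² + (−1.096369)² + (−0.221269)² + (−0.851909)² + (+0.702271)² + (+0.669581)² + (+0.232461)² = 4.124492
Variance = 4.124492 / 8 = 0.515561
SE* = √0.515561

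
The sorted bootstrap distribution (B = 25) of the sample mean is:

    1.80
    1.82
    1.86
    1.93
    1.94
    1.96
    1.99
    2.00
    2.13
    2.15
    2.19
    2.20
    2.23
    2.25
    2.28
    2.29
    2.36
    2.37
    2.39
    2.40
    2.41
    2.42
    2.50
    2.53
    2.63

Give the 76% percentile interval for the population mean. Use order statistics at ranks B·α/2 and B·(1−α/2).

α = 0.24; lower rank = 25 × 0.120 = 3; upper rank = 25 × 0.880 = 22.
The 3rd smallest replicate is 1.86; the 22nd is 2.42.

(1.86, 2.42)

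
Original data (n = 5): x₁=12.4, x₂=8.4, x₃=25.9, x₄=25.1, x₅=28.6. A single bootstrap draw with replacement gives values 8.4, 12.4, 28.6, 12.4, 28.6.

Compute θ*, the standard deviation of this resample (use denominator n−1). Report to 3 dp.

Mean = 18.0800; sum of squared deviations = 379.5680
s² = 379.5680 / 4 = 94.8920
s = √94.8920 = 9.741

θ* = 9.741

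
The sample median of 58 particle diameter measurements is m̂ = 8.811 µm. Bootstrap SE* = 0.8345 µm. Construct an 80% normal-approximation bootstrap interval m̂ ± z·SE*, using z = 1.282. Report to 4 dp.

Margin = 1.282 × 0.8345 = 1.06983
Interval: 8.811 ± 1.06983

(7.7412, 9.8808)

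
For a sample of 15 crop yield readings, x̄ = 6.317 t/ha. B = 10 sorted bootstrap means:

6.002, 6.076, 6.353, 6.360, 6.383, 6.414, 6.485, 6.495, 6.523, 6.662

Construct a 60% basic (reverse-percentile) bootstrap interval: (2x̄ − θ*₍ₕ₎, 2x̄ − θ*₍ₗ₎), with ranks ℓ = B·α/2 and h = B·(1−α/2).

Percentile endpoints at ranks 2 and 8: θ*₍2₎ = 6.076, θ*₍8₎ = 6.495.
Basic interval reflects these around x̄:
  lower = 2 × 6.317 − 6.495 = 6.139
  upper = 2 × 6.317 − 6.076 = 6.558

(6.139, 6.558)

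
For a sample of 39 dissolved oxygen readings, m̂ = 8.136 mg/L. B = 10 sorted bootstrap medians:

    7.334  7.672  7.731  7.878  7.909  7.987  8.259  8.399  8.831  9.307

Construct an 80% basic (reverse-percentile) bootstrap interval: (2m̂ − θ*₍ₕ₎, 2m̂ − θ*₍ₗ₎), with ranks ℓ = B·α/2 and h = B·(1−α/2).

(7.441, 8.938)

Percentile endpoints at ranks 1 and 9: θ*₍1₎ = 7.334, θ*₍9₎ = 8.831.
Basic interval reflects these around m̂:
  lower = 2 × 8.136 − 8.831 = 7.441
  upper = 2 × 8.136 − 7.334 = 8.938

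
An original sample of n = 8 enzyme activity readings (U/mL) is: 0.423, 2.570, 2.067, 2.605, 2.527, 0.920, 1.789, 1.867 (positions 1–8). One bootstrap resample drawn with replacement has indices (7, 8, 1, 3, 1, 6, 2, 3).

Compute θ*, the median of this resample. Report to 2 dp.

Resample values: 1.789, 1.867, 0.423, 2.067, 0.423, 0.920, 2.570, 2.067.
Sorted: 0.423, 0.423, 0.920, 1.789, 1.867, 2.067, 2.067, 2.570
Median = average of the two middle values = 1.83

θ* = 1.83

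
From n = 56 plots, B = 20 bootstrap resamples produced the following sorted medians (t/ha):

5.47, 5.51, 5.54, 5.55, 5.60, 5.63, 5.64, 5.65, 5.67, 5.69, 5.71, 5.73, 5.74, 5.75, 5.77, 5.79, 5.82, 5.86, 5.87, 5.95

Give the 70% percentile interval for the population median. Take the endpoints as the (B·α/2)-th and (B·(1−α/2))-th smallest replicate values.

α = 0.30; lower rank = 20 × 0.150 = 3; upper rank = 20 × 0.850 = 17.
The 3rd smallest replicate is 5.54; the 17th is 5.82.

(5.54, 5.82)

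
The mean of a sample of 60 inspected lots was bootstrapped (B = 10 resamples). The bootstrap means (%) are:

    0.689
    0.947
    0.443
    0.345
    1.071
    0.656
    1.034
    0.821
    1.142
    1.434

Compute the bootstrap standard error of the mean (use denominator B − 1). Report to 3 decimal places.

Bootstrap SE is the standard deviation of the 10 replicate means.
Mean of replicates: (0.689 + 0.947 + 0.443 + 0.345 + 1.071 + 0.656 + 1.034 + 0.821 + 1.142 + 1.434) / 10 = 8.5820 / 10 = 0.8582
Sum of squared deviations: (−0.1692)² + (+0.0888)² + (−0.4152)² + (−0.5132)² + (+0.2128)² + (−0.2022)² + (+0.1758)² + (−0.0372)² + (+0.2838)² + (+0.5758)² = 1.0028
Variance = 1.0028 / 9 = 0.1114
SE* = √0.1114

SE* = 0.334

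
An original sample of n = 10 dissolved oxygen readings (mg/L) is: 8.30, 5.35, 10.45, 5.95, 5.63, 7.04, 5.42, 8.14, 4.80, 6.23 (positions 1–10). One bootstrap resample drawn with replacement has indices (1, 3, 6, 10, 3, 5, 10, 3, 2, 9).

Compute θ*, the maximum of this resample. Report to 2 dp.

Resample values: 8.30, 10.45, 7.04, 6.23, 10.45, 5.63, 6.23, 10.45, 5.35, 4.80.
Maximum = 10.45

θ* = 10.45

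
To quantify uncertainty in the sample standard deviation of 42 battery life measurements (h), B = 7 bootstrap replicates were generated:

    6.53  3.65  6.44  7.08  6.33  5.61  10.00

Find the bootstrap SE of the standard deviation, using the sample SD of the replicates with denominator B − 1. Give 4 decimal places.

SE* = 1.8944

Bootstrap SE is the standard deviation of the 7 replicate standard deviations.
Mean of replicates: (6.53 + 3.65 + 6.44 + 7.08 + 6.33 + 5.61 + 10.00) / 7 = 45.64000 / 7 = 6.52000
Sum of squared deviations: (+0.01000)² + (−2.87000)² + (−0.08000)² + (+0.56000)² + (−0.19000)² + (−0.91000)² + (+3.48000)² = 21.53160
Variance = 21.53160 / 6 = 3.58860
SE* = √3.58860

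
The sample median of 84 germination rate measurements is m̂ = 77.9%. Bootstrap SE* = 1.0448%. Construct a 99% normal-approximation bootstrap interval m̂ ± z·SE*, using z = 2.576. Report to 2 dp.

Margin = 2.576 × 1.0448 = 2.691
Interval: 77.9 ± 2.691

(75.21, 80.59)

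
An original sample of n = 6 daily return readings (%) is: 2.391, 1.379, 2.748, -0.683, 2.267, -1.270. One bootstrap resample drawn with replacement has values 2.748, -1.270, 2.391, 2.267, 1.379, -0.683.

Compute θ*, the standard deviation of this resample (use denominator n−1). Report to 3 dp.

Mean = 1.1387; sum of squared deviations = 14.6093
s² = 14.6093 / 5 = 2.9219
s = √2.9219 = 1.709

θ* = 1.709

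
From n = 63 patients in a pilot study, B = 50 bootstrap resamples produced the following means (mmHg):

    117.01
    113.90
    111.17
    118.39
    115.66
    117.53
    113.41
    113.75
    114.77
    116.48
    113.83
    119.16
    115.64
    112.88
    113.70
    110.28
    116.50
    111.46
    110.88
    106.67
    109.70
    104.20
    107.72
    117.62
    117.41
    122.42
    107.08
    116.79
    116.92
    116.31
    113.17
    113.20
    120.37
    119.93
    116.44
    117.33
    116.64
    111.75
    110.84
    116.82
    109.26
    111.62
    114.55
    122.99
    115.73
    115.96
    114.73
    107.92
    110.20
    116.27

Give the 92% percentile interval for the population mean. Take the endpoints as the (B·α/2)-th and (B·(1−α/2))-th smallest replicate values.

(106.67, 120.37)

Sorted replicates: 104.20, 106.67, 107.08, 107.72, 107.92, 109.26, 109.70, 110.20, 110.28, 110.84, 110.88, 111.17, 111.46, 111.62, 111.75, 112.88, 113.17, 113.20, 113.41, 113.70, 113.75, 113.83, 113.90, 114.55, 114.73, 114.77, 115.64, 115.66, 115.73, 115.96, 116.27, 116.31, 116.44, 116.48, 116.50, 116.64, 116.79, 116.82, 116.92, 117.01, 117.33, 117.41, 117.53, 117.62, 118.39, 119.16, 119.93, 120.37, 122.42, 122.99
α = 0.08; lower rank = 50 × 0.040 = 2; upper rank = 50 × 0.960 = 48.
The 2nd smallest replicate is 106.67; the 48th is 120.37.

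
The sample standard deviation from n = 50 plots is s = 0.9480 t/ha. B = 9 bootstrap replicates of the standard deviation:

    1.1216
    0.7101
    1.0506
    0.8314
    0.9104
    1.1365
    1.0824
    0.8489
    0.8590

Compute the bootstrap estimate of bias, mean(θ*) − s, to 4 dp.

bias = +0.0021

mean(θ*) = (1.1216 + 0.7101 + 1.0506 + 0.8314 + 0.9104 + 1.1365 + 1.0824 + 0.8489 + 0.8590) / 9 = 0.95010
bias = 0.95010 − 0.9480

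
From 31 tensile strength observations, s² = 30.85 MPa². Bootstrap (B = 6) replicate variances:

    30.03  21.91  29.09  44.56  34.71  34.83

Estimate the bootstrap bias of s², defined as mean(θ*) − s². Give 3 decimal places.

bias = +1.672

mean(θ*) = (30.03 + 21.91 + 29.09 + 44.56 + 34.71 + 34.83) / 6 = 32.5217
bias = 32.5217 − 30.85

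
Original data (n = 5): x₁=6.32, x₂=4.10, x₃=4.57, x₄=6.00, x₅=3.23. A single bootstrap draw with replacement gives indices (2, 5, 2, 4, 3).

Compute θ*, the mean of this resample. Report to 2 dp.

Resample values: 4.10, 3.23, 4.10, 6.00, 4.57.
Mean = (4.10 + 3.23 + 4.10 + 6.00 + 4.57) / 5 = 22.000 / 5 = 4.40

θ* = 4.40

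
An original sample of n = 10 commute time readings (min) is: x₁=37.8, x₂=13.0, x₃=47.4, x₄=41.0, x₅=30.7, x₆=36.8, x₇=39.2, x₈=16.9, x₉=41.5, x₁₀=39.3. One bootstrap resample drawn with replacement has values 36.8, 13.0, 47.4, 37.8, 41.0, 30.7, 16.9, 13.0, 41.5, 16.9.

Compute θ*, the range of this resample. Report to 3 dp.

Range = 47.4 − 13.0 = 34.400

θ* = 34.400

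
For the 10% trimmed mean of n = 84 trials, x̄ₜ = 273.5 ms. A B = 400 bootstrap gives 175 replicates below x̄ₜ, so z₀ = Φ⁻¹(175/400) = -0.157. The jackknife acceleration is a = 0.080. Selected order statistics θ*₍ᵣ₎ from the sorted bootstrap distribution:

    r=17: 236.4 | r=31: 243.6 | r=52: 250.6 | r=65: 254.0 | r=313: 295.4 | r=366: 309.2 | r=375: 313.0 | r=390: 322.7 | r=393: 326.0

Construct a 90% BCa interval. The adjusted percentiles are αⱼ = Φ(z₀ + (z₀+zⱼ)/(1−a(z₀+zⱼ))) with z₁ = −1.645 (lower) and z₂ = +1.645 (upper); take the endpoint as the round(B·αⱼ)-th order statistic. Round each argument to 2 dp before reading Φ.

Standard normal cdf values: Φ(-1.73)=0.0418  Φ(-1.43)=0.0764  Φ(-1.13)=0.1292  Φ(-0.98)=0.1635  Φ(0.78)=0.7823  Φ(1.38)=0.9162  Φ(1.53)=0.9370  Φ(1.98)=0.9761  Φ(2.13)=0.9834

Lower: z₀ + z₁ = -0.157 + (-1.645) = -1.802; 1 − a(z₀+z₁) = 1 − (0.080)(-1.802) = 1.1442; argument = -0.157 + (-1.802)/1.1442 = -1.7320 → -1.73.
α₁ = Φ(-1.73) = 0.0418; rank = round(400 × 0.0418) = 17; θ*₍17₎ = 236.4.
Upper: z₀ + z₂ = 1.488; 1 − a(z₀+z₂) = 0.8810; argument = 1.5321 → 1.53; α₂ = 0.9370; rank = 375; θ*₍375₎ = 313.0.

(236.4, 313.0)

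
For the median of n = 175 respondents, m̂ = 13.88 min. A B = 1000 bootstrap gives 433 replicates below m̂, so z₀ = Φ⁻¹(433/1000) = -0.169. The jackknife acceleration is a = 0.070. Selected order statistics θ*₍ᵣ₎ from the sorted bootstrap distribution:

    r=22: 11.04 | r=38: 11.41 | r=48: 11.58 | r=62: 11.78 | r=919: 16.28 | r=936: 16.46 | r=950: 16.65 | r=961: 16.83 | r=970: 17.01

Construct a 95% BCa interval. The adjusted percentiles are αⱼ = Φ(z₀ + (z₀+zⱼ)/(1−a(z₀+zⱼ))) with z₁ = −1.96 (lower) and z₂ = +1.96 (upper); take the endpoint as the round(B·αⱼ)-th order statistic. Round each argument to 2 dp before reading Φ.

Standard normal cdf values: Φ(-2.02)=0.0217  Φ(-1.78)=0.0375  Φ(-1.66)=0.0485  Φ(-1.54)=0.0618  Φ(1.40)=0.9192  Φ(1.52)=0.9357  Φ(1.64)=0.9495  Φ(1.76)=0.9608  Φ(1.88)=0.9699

(11.04, 17.01)

Lower: z₀ + z₁ = -0.169 + (-1.960) = -2.129; 1 − a(z₀+z₁) = 1 − (0.070)(-2.129) = 1.1490; argument = -0.169 + (-2.129)/1.1490 = -2.0219 → -2.02.
α₁ = Φ(-2.02) = 0.0217; rank = round(1000 × 0.0217) = 22; θ*₍22₎ = 11.04.
Upper: z₀ + z₂ = 1.791; 1 − a(z₀+z₂) = 0.8746; argument = 1.8787 → 1.88; α₂ = 0.9699; rank = 970; θ*₍970₎ = 17.01.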